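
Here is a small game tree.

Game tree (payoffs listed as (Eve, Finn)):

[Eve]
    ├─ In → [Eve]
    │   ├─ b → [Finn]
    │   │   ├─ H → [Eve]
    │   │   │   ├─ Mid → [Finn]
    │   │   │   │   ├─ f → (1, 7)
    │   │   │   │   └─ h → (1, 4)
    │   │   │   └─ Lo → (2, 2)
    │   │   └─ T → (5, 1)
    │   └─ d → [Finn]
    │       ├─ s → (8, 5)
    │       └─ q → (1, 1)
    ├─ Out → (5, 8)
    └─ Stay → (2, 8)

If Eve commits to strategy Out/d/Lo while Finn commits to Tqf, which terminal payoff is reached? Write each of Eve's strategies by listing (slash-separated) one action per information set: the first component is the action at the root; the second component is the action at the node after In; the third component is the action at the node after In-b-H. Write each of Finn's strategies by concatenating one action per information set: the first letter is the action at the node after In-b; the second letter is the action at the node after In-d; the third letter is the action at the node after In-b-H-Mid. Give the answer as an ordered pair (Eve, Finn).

Trace the play path from the root:
  Eve plays Out
→ terminal payoff (5, 8).
(Eve's choice at the node after In is never reached on this path, so it doesn't affect the outcome.)

(5, 8)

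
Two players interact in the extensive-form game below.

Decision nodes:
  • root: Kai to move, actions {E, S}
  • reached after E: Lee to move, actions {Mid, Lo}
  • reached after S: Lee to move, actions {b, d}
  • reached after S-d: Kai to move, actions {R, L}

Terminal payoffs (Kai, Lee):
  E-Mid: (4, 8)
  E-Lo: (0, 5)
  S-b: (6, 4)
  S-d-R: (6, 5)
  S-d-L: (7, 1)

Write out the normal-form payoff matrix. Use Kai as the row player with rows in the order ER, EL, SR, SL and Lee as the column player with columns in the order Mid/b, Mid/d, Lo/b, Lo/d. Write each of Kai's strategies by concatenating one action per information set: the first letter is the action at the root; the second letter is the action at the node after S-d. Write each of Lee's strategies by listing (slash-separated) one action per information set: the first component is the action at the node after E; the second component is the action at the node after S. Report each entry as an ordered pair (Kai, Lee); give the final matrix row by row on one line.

ER: (4,8) (4,8) (0,5) (0,5) | EL: (4,8) (4,8) (0,5) (0,5) | SR: (6,4) (6,5) (6,4) (6,5) | SL: (6,4) (7,1) (6,4) (7,1)

Row ER: Mid/b→(4,8), Mid/d→(4,8), Lo/b→(0,5), Lo/d→(0,5)
Row EL: Mid/b→(4,8), Mid/d→(4,8), Lo/b→(0,5), Lo/d→(0,5)
Row SR: Mid/b→(6,4), Mid/d→(6,5), Lo/b→(6,4), Lo/d→(6,5)
Row SL: Mid/b→(6,4), Mid/d→(7,1), Lo/b→(6,4), Lo/d→(7,1)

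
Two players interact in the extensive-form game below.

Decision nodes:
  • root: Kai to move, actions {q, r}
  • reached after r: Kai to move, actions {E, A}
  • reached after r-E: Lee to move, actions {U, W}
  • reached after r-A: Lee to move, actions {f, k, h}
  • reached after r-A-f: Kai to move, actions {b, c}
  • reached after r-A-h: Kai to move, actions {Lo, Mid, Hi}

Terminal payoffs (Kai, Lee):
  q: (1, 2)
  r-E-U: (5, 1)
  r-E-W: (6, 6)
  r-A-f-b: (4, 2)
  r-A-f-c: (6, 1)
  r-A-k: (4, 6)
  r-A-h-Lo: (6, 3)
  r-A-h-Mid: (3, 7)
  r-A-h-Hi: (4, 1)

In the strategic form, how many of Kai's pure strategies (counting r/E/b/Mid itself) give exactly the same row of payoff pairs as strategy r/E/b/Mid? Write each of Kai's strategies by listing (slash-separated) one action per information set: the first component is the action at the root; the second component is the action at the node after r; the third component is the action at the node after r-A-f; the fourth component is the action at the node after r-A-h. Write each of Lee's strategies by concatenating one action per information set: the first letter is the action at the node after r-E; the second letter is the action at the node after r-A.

6

Row for r/E/b/Mid (columns Uf, Uk, Uh, Wf, Wk, Wh): (5,1) (5,1) (5,1) (6,6) (6,6) (6,6).
Under r/E/b/Mid, Kai's choice at the node after r-A-f and at the node after r-A-h can never be reached regardless of what Lee does, so varying those choices leaves every outcome unchanged.
Holding the reachable choices fixed and varying the unreachable ones freely already gives 2 × 3 = 6 equivalent strategies.
No other strategy reproduces this row, so those 6 are the full class: r/E/b/Lo, r/E/b/Mid, r/E/b/Hi, r/E/c/Lo, r/E/c/Mid, r/E/c/Hi.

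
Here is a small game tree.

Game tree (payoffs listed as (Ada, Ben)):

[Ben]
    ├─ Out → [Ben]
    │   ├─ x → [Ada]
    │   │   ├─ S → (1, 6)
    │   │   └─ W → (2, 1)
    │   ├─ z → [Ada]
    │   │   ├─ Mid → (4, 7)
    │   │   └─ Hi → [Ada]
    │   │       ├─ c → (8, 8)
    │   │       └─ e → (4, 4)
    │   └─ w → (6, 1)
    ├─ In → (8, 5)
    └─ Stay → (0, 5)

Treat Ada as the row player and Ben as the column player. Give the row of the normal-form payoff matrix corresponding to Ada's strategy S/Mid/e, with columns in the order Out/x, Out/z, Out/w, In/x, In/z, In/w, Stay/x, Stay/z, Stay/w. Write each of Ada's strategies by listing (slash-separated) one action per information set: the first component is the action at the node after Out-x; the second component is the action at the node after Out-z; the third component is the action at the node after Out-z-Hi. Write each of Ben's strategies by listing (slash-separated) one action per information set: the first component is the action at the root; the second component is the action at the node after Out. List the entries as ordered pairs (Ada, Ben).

vs Out/x: Ben plays Out → Ben plays x at [Out] → Ada plays S at [Out-x] → (1, 6)
vs Out/z: Ben plays Out → Ben plays z at [Out] → Ada plays Mid at [Out-z] → (4, 7)
vs Out/w: Ben plays Out → Ben plays w at [Out] → (6, 1)
vs In/x: Ben plays In → (8, 5)
vs In/z: Ben plays In → (8, 5)
vs In/w: Ben plays In → (8, 5)
vs Stay/x: Ben plays Stay → (0, 5)
vs Stay/z: Ben plays Stay → (0, 5)
vs Stay/w: Ben plays Stay → (0, 5)

(1,6) (4,7) (6,1) (8,5) (8,5) (8,5) (0,5) (0,5) (0,5)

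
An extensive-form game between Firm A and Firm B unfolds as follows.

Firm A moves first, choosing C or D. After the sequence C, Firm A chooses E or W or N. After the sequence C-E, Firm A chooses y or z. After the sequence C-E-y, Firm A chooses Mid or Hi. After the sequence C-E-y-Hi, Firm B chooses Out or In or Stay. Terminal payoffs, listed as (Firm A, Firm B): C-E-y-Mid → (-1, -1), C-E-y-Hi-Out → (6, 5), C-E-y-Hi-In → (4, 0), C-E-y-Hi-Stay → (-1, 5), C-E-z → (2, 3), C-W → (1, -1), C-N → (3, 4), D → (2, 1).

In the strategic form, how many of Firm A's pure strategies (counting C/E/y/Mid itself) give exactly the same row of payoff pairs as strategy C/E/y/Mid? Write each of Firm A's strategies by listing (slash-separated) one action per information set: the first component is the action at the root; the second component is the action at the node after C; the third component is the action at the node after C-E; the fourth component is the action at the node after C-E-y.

Row for C/E/y/Mid (columns Out, In, Stay): (-1,-1) (-1,-1) (-1,-1).
Every one of Firm A's information sets is on the play path for some reply by Firm B when Firm A follows C/E/y/Mid.
Changing the action at any of them therefore changes at least one column, so only C/E/y/Mid itself gives this row.

1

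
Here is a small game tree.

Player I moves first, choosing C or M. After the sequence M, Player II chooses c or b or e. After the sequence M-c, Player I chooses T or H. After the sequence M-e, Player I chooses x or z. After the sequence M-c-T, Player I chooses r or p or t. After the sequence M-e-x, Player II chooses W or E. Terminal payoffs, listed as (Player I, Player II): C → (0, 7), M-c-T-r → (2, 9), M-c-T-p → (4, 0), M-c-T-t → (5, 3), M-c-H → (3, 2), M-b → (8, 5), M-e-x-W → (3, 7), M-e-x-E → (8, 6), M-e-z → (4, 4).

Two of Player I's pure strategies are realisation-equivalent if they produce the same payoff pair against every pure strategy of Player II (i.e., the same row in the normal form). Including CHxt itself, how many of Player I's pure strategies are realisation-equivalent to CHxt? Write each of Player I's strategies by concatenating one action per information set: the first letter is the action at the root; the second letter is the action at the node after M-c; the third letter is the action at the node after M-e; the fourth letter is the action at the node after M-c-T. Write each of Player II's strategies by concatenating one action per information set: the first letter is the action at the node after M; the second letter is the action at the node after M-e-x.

12

Row for CHxt (columns cW, cE, bW, bE, eW, eE): (0,7) (0,7) (0,7) (0,7) (0,7) (0,7).
Under CHxt, Player I's choice at the node after M-c and at the node after M-e and at the node after M-c-T can never be reached regardless of what Player II does, so varying those choices leaves every outcome unchanged.
Holding the reachable choices fixed and varying the unreachable ones freely already gives 2 × 2 × 3 = 12 equivalent strategies.
No other strategy reproduces this row, so those 12 are the full class: CTxr, CTxp, CTxt, CTzr, CTzp, CTzt, CHxr, CHxp, CHxt, CHzr, CHzp, CHzt.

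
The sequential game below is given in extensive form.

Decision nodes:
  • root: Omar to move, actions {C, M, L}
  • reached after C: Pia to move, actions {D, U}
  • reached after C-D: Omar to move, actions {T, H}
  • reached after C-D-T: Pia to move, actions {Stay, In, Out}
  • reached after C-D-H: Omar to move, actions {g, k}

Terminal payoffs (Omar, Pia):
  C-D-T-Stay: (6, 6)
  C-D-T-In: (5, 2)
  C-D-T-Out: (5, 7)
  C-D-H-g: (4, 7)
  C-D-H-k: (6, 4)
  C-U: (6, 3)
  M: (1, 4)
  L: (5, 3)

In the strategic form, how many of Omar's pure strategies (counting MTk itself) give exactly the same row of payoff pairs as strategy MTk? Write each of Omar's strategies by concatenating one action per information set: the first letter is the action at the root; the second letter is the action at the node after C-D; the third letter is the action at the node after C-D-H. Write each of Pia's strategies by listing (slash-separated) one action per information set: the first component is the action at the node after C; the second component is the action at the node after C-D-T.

Row for MTk (columns D/Stay, D/In, D/Out, U/Stay, U/In, U/Out): (1,4) (1,4) (1,4) (1,4) (1,4) (1,4).
Under MTk, Omar's choice at the node after C-D and at the node after C-D-H can never be reached regardless of what Pia does, so varying those choices leaves every outcome unchanged.
Holding the reachable choices fixed and varying the unreachable ones freely already gives 2 × 2 = 4 equivalent strategies.
No other strategy reproduces this row, so those 4 are the full class: MTg, MTk, MHg, MHk.

4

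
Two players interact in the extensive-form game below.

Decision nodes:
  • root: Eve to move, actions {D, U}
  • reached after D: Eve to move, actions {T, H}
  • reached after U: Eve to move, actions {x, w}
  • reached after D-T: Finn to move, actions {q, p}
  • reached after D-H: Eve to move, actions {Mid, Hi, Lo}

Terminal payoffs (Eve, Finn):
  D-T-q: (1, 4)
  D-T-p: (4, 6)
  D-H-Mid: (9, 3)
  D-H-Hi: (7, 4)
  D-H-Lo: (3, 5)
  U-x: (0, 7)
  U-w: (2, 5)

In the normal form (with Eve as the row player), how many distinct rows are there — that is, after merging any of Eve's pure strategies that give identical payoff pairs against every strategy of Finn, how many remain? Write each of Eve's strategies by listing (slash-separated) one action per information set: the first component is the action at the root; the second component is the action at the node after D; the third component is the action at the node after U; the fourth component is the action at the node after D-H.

6

Eve has 24 pure strategies: D/T/x/Mid, D/T/x/Hi, D/T/x/Lo, D/T/w/Mid, D/T/w/Hi, D/T/w/Lo, D/H/x/Mid, D/H/x/Hi, D/H/x/Lo, D/H/w/Mid, D/H/w/Hi, D/H/w/Lo, U/T/x/Mid, U/T/x/Hi, U/T/x/Lo, U/T/w/Mid, U/T/w/Hi, U/T/w/Lo, U/H/x/Mid, U/H/x/Hi, U/H/x/Lo, U/H/w/Mid, U/H/w/Hi, U/H/w/Lo. Columns: q, p.
{D/T/x/Mid, D/T/x/Hi, D/T/x/Lo, D/T/w/Mid, D/T/w/Hi, D/T/w/Lo} → row (1,4) (4,6)
{D/H/x/Mid, D/H/w/Mid} → row (9,3) (9,3)
{D/H/x/Hi, D/H/w/Hi} → row (7,4) (7,4)
{D/H/x/Lo, D/H/w/Lo} → row (3,5) (3,5)
{U/T/x/Mid, U/T/x/Hi, U/T/x/Lo, U/H/x/Mid, U/H/x/Hi, U/H/x/Lo} → row (0,7) (0,7)
{U/T/w/Mid, U/T/w/Hi, U/T/w/Lo, U/H/w/Mid, U/H/w/Hi, U/H/w/Lo} → row (2,5) (2,5)
That's 6 distinct rows out of 24 strategies.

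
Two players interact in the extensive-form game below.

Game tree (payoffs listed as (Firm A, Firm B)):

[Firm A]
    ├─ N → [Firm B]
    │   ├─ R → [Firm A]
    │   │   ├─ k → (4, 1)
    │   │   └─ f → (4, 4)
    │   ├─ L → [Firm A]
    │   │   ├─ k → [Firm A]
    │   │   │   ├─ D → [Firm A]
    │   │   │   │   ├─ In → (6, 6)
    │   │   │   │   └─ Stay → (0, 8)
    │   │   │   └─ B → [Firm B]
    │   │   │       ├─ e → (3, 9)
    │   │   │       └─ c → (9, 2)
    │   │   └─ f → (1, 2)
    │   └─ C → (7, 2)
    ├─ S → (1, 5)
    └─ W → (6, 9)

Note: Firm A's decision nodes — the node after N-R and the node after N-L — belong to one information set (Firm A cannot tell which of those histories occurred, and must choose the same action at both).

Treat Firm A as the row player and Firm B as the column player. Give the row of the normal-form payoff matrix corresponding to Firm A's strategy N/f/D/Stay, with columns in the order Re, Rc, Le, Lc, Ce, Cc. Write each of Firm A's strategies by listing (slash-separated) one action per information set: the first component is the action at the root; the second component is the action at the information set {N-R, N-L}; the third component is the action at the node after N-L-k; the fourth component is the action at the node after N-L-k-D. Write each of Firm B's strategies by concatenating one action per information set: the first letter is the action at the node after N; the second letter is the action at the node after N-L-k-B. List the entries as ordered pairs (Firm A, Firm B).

(4,4) (4,4) (1,2) (1,2) (7,2) (7,2)

vs Re: Firm A plays N → Firm B plays R at [N] → Firm A plays f at [N-R] → (4, 4)
vs Rc: Firm A plays N → Firm B plays R at [N] → Firm A plays f at [N-R] → (4, 4)
vs Le: Firm A plays N → Firm B plays L at [N] → Firm A plays f at [N-L] → (1, 2)
vs Lc: Firm A plays N → Firm B plays L at [N] → Firm A plays f at [N-L] → (1, 2)
vs Ce: Firm A plays N → Firm B plays C at [N] → (7, 2)
vs Cc: Firm A plays N → Firm B plays C at [N] → (7, 2)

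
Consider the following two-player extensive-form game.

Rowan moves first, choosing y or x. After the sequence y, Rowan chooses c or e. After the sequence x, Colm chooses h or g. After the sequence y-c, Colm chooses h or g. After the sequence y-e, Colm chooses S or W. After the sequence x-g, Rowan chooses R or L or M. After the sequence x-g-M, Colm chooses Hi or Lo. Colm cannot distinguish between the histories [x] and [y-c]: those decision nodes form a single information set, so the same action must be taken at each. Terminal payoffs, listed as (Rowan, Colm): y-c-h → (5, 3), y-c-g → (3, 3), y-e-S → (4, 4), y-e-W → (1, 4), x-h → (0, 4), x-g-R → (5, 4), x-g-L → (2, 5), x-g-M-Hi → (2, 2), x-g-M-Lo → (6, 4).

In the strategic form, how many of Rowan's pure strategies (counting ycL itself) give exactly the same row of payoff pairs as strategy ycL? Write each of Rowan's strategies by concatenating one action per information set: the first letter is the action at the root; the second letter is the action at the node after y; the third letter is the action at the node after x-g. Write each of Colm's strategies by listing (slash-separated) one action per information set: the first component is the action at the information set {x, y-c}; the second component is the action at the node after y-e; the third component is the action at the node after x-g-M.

3

Row for ycL (columns h/S/Hi, h/S/Lo, h/W/Hi, h/W/Lo, g/S/Hi, g/S/Lo, g/W/Hi, g/W/Lo): (5,3) (5,3) (5,3) (5,3) (3,3) (3,3) (3,3) (3,3).
Under ycL, Rowan's choice at the node after x-g can never be reached regardless of what Colm does, so varying those choices leaves every outcome unchanged.
Holding the reachable choices fixed and varying the unreachable one freely already gives 3 equivalent strategies.
No other strategy reproduces this row, so those 3 are the full class: ycR, ycL, ycM.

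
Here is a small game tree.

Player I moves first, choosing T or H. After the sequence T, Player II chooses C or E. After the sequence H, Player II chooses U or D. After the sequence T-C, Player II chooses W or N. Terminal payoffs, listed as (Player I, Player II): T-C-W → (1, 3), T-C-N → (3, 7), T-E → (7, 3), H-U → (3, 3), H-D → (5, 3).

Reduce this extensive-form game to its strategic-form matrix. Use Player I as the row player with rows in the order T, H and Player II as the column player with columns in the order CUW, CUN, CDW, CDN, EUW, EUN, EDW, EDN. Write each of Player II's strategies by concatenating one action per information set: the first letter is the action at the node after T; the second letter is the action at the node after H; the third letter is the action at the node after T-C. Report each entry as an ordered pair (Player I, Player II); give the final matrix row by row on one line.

          CUW      CUN      CDW      CDN      EUW      EUN      EDW      EDN
   T    (1,3)    (3,7)    (1,3)    (3,7)    (7,3)    (7,3)    (7,3)    (7,3)
   H    (3,3)    (3,3)    (5,3)    (5,3)    (3,3)    (3,3)    (5,3)    (5,3)

T: (1,3) (3,7) (1,3) (3,7) (7,3) (7,3) (7,3) (7,3) | H: (3,3) (3,3) (5,3) (5,3) (3,3) (3,3) (5,3) (5,3)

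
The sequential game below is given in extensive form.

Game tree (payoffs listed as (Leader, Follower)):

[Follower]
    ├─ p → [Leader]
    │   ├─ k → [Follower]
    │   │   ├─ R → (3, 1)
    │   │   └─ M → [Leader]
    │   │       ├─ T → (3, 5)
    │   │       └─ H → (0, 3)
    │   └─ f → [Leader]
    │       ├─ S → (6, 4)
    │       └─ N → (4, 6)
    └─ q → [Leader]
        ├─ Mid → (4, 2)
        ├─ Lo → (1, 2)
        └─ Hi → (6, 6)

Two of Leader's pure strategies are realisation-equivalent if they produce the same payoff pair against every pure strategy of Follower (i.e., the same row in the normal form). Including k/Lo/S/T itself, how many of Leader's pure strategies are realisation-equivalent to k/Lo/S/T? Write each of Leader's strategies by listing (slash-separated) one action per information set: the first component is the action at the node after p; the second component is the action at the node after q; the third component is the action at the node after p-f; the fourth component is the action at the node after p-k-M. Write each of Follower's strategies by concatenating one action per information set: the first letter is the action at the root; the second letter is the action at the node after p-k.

Row for k/Lo/S/T (columns pR, pM, qR, qM): (3,1) (3,5) (1,2) (1,2).
Under k/Lo/S/T, Leader's choice at the node after p-f can never be reached regardless of what Follower does, so varying those choices leaves every outcome unchanged.
Holding the reachable choices fixed and varying the unreachable one freely already gives 2 equivalent strategies.
No other strategy reproduces this row, so those 2 are the full class: k/Lo/S/T, k/Lo/N/T.

2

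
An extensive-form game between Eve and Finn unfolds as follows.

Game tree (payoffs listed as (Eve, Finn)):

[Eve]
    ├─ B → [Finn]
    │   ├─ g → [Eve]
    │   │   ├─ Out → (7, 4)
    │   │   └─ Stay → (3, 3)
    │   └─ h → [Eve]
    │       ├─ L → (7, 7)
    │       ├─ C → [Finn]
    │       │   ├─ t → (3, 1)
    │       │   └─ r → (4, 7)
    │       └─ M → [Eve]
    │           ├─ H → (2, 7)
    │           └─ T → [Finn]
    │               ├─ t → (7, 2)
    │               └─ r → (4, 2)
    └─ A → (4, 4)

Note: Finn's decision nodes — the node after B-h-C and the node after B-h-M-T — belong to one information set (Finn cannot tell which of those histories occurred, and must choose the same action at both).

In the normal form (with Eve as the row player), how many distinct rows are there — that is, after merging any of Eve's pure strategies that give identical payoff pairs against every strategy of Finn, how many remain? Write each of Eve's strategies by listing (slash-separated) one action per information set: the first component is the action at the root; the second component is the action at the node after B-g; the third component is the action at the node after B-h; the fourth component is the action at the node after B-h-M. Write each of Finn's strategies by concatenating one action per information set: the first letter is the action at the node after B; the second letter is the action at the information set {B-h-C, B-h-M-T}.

9

Eve has 24 pure strategies: B/Out/L/H, B/Out/L/T, B/Out/C/H, B/Out/C/T, B/Out/M/H, B/Out/M/T, B/Stay/L/H, B/Stay/L/T, B/Stay/C/H, B/Stay/C/T, B/Stay/M/H, B/Stay/M/T, A/Out/L/H, A/Out/L/T, A/Out/C/H, A/Out/C/T, A/Out/M/H, A/Out/M/T, A/Stay/L/H, A/Stay/L/T, A/Stay/C/H, A/Stay/C/T, A/Stay/M/H, A/Stay/M/T. Columns: gt, gr, ht, hr.
{B/Out/L/H, B/Out/L/T} → row (7,4) (7,4) (7,7) (7,7)
{B/Out/C/H, B/Out/C/T} → row (7,4) (7,4) (3,1) (4,7)
{B/Out/M/H} → row (7,4) (7,4) (2,7) (2,7)
{B/Out/M/T} → row (7,4) (7,4) (7,2) (4,2)
{B/Stay/L/H, B/Stay/L/T} → row (3,3) (3,3) (7,7) (7,7)
{B/Stay/C/H, B/Stay/C/T} → row (3,3) (3,3) (3,1) (4,7)
{B/Stay/M/H} → row (3,3) (3,3) (2,7) (2,7)
{B/Stay/M/T} → row (3,3) (3,3) (7,2) (4,2)
{A/Out/L/H, A/Out/L/T, A/Out/C/H, A/Out/C/T, A/Out/M/H, A/Out/M/T, A/Stay/L/H, A/Stay/L/T, A/Stay/C/H, A/Stay/C/T, A/Stay/M/H, A/Stay/M/T} → row (4,4) (4,4) (4,4) (4,4)
That's 9 distinct rows out of 24 strategies.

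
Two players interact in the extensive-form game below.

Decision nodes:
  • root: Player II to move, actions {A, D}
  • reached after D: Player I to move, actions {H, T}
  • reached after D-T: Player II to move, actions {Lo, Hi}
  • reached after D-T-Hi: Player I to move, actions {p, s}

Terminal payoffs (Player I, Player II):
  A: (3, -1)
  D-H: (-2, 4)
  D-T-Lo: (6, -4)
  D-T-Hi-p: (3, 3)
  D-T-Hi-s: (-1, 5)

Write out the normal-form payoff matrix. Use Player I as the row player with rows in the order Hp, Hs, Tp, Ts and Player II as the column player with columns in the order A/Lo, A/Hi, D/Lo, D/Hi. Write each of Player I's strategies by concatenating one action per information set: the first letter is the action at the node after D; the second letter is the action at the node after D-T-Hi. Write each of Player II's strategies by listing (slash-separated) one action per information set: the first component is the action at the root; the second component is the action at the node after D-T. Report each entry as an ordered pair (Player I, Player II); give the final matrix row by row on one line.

Hp: (3,-1) (3,-1) (-2,4) (-2,4) | Hs: (3,-1) (3,-1) (-2,4) (-2,4) | Tp: (3,-1) (3,-1) (6,-4) (3,3) | Ts: (3,-1) (3,-1) (6,-4) (-1,5)

Row Hp: A/Lo→(3,-1), A/Hi→(3,-1), D/Lo→(-2,4), D/Hi→(-2,4)
Row Hs: A/Lo→(3,-1), A/Hi→(3,-1), D/Lo→(-2,4), D/Hi→(-2,4)
Row Tp: A/Lo→(3,-1), A/Hi→(3,-1), D/Lo→(6,-4), D/Hi→(3,3)
Row Ts: A/Lo→(3,-1), A/Hi→(3,-1), D/Lo→(6,-4), D/Hi→(-1,5)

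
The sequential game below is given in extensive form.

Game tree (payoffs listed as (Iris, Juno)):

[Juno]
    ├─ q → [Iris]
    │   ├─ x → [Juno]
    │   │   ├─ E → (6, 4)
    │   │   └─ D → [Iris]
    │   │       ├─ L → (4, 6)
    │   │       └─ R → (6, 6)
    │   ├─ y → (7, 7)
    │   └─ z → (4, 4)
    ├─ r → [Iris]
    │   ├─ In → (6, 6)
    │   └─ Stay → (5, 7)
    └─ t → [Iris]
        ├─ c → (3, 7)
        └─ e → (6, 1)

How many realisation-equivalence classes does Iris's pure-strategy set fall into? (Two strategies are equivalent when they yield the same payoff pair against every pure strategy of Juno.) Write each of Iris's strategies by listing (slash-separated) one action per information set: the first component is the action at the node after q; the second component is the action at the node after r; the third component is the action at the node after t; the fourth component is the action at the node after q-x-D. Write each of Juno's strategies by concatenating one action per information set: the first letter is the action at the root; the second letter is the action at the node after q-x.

Iris has 24 pure strategies: x/In/c/L, x/In/c/R, x/In/e/L, x/In/e/R, x/Stay/c/L, x/Stay/c/R, x/Stay/e/L, x/Stay/e/R, y/In/c/L, y/In/c/R, y/In/e/L, y/In/e/R, y/Stay/c/L, y/Stay/c/R, y/Stay/e/L, y/Stay/e/R, z/In/c/L, z/In/c/R, z/In/e/L, z/In/e/R, z/Stay/c/L, z/Stay/c/R, z/Stay/e/L, z/Stay/e/R. Columns: qE, qD, rE, rD, tE, tD.
{x/In/c/L} → row (6,4) (4,6) (6,6) (6,6) (3,7) (3,7)
{x/In/c/R} → row (6,4) (6,6) (6,6) (6,6) (3,7) (3,7)
{x/In/e/L} → row (6,4) (4,6) (6,6) (6,6) (6,1) (6,1)
{x/In/e/R} → row (6,4) (6,6) (6,6) (6,6) (6,1) (6,1)
{x/Stay/c/L} → row (6,4) (4,6) (5,7) (5,7) (3,7) (3,7)
{x/Stay/c/R} → row (6,4) (6,6) (5,7) (5,7) (3,7) (3,7)
{x/Stay/e/L} → row (6,4) (4,6) (5,7) (5,7) (6,1) (6,1)
{x/Stay/e/R} → row (6,4) (6,6) (5,7) (5,7) (6,1) (6,1)
{y/In/c/L, y/In/c/R} → row (7,7) (7,7) (6,6) (6,6) (3,7) (3,7)
{y/In/e/L, y/In/e/R} → row (7,7) (7,7) (6,6) (6,6) (6,1) (6,1)
{y/Stay/c/L, y/Stay/c/R} → row (7,7) (7,7) (5,7) (5,7) (3,7) (3,7)
{y/Stay/e/L, y/Stay/e/R} → row (7,7) (7,7) (5,7) (5,7) (6,1) (6,1)
{z/In/c/L, z/In/c/R} → row (4,4) (4,4) (6,6) (6,6) (3,7) (3,7)
{z/In/e/L, z/In/e/R} → row (4,4) (4,4) (6,6) (6,6) (6,1) (6,1)
{z/Stay/c/L, z/Stay/c/R} → row (4,4) (4,4) (5,7) (5,7) (3,7) (3,7)
{z/Stay/e/L, z/Stay/e/R} → row (4,4) (4,4) (5,7) (5,7) (6,1) (6,1)
That's 16 distinct rows out of 24 strategies.

16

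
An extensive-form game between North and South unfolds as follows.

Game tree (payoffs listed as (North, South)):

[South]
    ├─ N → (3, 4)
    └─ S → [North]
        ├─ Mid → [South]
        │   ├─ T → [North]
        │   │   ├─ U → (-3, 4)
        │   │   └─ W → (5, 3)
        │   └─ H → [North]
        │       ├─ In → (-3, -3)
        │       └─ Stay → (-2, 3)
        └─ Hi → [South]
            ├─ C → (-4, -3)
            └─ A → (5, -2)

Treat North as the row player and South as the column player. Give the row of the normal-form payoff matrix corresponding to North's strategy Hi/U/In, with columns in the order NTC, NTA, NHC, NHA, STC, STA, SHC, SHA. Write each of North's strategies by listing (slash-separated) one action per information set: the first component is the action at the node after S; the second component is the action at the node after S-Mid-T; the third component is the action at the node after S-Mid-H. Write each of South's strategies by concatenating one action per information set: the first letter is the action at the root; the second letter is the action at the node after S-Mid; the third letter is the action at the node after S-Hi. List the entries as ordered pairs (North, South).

(3,4) (3,4) (3,4) (3,4) (-4,-3) (5,-2) (-4,-3) (5,-2)

vs NTC: South plays N → (3, 4)
vs NTA: South plays N → (3, 4)
vs NHC: South plays N → (3, 4)
vs NHA: South plays N → (3, 4)
vs STC: South plays S → North plays Hi at [S] → South plays C at [S-Hi] → (-4, -3)
vs STA: South plays S → North plays Hi at [S] → South plays A at [S-Hi] → (5, -2)
vs SHC: South plays S → North plays Hi at [S] → South plays C at [S-Hi] → (-4, -3)
vs SHA: South plays S → North plays Hi at [S] → South plays A at [S-Hi] → (5, -2)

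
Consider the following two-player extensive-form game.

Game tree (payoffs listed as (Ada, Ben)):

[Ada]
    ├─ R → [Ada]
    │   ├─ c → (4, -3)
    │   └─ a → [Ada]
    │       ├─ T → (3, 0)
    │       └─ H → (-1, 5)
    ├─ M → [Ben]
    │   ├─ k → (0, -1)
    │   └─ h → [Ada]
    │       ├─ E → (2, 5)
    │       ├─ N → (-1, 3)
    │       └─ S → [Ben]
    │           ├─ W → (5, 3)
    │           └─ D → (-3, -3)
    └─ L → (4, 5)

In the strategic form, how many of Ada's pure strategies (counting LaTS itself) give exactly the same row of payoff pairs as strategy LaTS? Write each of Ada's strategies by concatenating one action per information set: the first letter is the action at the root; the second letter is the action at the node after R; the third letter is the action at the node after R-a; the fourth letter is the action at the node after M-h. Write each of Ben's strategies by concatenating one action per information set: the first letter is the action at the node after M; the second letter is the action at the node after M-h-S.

Row for LaTS (columns kW, kD, hW, hD): (4,5) (4,5) (4,5) (4,5).
Under LaTS, Ada's choice at the node after R and at the node after R-a and at the node after M-h can never be reached regardless of what Ben does, so varying those choices leaves every outcome unchanged.
Holding the reachable choices fixed and varying the unreachable ones freely already gives 2 × 2 × 3 = 12 equivalent strategies.
No other strategy reproduces this row, so those 12 are the full class: LcTE, LcTN, LcTS, LcHE, LcHN, LcHS, LaTE, LaTN, LaTS, LaHE, LaHN, LaHS.

12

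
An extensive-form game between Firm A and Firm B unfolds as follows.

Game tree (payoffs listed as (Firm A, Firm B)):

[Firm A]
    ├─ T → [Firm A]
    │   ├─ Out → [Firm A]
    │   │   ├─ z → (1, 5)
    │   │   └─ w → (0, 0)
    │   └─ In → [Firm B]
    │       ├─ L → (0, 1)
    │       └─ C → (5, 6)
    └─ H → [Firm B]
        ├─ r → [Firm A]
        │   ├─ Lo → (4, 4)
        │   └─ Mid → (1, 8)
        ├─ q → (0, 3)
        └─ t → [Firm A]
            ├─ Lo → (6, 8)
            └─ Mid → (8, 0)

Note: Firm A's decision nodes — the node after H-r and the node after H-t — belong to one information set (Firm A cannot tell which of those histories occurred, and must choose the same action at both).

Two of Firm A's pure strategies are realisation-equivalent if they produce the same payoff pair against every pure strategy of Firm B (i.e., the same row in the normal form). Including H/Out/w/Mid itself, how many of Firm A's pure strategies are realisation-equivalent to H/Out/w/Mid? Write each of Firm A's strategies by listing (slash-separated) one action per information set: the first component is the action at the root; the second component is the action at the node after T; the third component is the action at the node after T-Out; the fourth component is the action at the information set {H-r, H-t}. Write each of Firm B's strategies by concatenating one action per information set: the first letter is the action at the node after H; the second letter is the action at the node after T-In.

4

Row for H/Out/w/Mid (columns rL, rC, qL, qC, tL, tC): (1,8) (1,8) (0,3) (0,3) (8,0) (8,0).
Under H/Out/w/Mid, Firm A's choice at the node after T and at the node after T-Out can never be reached regardless of what Firm B does, so varying those choices leaves every outcome unchanged.
Holding the reachable choices fixed and varying the unreachable ones freely already gives 2 × 2 = 4 equivalent strategies.
No other strategy reproduces this row, so those 4 are the full class: H/Out/z/Mid, H/Out/w/Mid, H/In/z/Mid, H/In/w/Mid.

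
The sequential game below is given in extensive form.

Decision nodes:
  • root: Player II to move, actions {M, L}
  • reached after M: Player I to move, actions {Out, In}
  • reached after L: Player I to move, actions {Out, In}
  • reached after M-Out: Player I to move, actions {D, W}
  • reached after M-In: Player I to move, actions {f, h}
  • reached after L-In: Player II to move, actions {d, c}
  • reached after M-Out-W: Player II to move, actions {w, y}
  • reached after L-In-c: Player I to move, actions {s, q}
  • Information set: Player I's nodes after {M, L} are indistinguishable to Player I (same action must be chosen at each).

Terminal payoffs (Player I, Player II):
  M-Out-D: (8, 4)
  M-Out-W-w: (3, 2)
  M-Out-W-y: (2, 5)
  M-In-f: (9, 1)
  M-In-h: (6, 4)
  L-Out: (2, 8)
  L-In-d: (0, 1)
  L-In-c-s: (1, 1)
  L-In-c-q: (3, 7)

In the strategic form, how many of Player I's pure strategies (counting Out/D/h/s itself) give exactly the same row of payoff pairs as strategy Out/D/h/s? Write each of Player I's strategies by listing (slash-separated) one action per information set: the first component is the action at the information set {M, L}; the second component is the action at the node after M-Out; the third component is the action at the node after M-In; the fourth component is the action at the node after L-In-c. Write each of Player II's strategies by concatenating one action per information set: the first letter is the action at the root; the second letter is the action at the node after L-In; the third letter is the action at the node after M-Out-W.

4

Row for Out/D/h/s (columns Mdw, Mdy, Mcw, Mcy, Ldw, Ldy, Lcw, Lcy): (8,4) (8,4) (8,4) (8,4) (2,8) (2,8) (2,8) (2,8).
Under Out/D/h/s, Player I's choice at the node after M-In and at the node after L-In-c can never be reached regardless of what Player II does, so varying those choices leaves every outcome unchanged.
Holding the reachable choices fixed and varying the unreachable ones freely already gives 2 × 2 = 4 equivalent strategies.
No other strategy reproduces this row, so those 4 are the full class: Out/D/f/s, Out/D/f/q, Out/D/h/s, Out/D/h/q.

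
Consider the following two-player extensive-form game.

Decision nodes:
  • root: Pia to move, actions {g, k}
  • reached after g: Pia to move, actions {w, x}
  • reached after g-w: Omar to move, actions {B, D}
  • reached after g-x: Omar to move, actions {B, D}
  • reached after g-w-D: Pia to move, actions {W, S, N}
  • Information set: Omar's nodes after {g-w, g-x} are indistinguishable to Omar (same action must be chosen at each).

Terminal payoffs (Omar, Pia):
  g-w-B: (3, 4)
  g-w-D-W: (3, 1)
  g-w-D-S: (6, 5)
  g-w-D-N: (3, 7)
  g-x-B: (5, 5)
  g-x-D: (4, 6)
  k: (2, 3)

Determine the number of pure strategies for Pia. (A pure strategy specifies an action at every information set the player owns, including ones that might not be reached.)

Pia owns the root with actions {g, k} — two choices.
Pia owns the node after g with actions {w, x} — two choices.
Pia owns the node after g-w-D with actions {W, S, N} — three choices.
A pure strategy fixes one action at each information set independently, so the count is the product 2 × 2 × 3 = 12.
(For reference, Omar has 2 pure strategies, giving a 12×2 normal-form matrix.)

12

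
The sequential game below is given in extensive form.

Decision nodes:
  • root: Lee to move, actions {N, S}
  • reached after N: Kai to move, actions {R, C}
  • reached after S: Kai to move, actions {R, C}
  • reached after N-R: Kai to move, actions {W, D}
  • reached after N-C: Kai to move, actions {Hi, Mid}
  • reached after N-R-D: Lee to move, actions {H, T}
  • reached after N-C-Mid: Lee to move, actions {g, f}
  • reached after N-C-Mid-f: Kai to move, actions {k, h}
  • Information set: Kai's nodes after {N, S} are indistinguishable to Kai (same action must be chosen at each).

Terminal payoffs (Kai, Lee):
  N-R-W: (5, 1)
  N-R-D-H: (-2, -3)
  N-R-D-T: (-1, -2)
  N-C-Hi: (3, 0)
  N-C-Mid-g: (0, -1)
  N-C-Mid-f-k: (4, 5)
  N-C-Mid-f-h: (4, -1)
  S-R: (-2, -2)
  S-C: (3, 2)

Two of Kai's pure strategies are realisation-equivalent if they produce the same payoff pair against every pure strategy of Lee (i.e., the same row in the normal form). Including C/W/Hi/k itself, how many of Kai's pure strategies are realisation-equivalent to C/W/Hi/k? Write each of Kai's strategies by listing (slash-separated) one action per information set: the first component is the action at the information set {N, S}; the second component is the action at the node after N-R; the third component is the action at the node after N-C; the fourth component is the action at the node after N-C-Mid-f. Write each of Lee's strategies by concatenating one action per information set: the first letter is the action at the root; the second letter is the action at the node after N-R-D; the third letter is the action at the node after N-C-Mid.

Row for C/W/Hi/k (columns NHg, NHf, NTg, NTf, SHg, SHf, STg, STf): (3,0) (3,0) (3,0) (3,0) (3,2) (3,2) (3,2) (3,2).
Under C/W/Hi/k, Kai's choice at the node after N-R and at the node after N-C-Mid-f can never be reached regardless of what Lee does, so varying those choices leaves every outcome unchanged.
Holding the reachable choices fixed and varying the unreachable ones freely already gives 2 × 2 = 4 equivalent strategies.
No other strategy reproduces this row, so those 4 are the full class: C/W/Hi/k, C/W/Hi/h, C/D/Hi/k, C/D/Hi/h.

4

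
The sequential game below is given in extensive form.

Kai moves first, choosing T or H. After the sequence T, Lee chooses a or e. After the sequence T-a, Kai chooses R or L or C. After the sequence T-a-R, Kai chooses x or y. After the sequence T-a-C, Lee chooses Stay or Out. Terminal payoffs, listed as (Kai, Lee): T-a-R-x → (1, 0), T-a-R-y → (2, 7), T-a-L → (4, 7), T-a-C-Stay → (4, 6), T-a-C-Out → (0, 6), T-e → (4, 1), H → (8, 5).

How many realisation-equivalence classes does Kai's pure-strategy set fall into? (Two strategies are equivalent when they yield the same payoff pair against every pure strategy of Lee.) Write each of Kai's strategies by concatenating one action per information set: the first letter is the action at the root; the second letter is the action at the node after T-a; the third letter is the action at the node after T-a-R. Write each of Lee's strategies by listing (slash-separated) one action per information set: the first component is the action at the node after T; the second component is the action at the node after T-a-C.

Kai has 12 pure strategies: TRx, TRy, TLx, TLy, TCx, TCy, HRx, HRy, HLx, HLy, HCx, HCy. Columns: a/Stay, a/Out, e/Stay, e/Out.
{TRx} → row (1,0) (1,0) (4,1) (4,1)
{TRy} → row (2,7) (2,7) (4,1) (4,1)
{TLx, TLy} → row (4,7) (4,7) (4,1) (4,1)
{TCx, TCy} → row (4,6) (0,6) (4,1) (4,1)
{HRx, HRy, HLx, HLy, HCx, HCy} → row (8,5) (8,5) (8,5) (8,5)
That's 5 distinct rows out of 12 strategies.

5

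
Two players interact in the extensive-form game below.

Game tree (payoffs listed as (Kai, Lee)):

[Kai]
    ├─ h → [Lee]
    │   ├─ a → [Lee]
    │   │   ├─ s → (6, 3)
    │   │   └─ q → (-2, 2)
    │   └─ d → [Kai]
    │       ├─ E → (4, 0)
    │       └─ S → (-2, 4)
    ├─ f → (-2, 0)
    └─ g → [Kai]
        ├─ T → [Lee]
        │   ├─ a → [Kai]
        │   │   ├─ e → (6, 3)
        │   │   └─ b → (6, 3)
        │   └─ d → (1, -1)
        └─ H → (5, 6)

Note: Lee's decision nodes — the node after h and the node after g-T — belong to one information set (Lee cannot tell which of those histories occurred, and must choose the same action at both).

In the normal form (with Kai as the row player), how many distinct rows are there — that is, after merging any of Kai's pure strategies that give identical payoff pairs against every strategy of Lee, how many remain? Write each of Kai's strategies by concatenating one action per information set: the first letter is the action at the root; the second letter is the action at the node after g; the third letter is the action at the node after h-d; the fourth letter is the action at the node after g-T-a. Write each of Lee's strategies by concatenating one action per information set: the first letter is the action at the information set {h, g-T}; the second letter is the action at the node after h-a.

Kai has 24 pure strategies: hTEe, hTEb, hTSe, hTSb, hHEe, hHEb, hHSe, hHSb, fTEe, fTEb, fTSe, fTSb, fHEe, fHEb, fHSe, fHSb, gTEe, gTEb, gTSe, gTSb, gHEe, gHEb, gHSe, gHSb. Columns: as, aq, ds, dq.
{hTEe, hTEb, hHEe, hHEb} → row (6,3) (-2,2) (4,0) (4,0)
{hTSe, hTSb, hHSe, hHSb} → row (6,3) (-2,2) (-2,4) (-2,4)
{fTEe, fTEb, fTSe, fTSb, fHEe, fHEb, fHSe, fHSb} → row (-2,0) (-2,0) (-2,0) (-2,0)
{gTEe, gTEb, gTSe, gTSb} → row (6,3) (6,3) (1,-1) (1,-1)
{gHEe, gHEb, gHSe, gHSb} → row (5,6) (5,6) (5,6) (5,6)
That's 5 distinct rows out of 24 strategies.

5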